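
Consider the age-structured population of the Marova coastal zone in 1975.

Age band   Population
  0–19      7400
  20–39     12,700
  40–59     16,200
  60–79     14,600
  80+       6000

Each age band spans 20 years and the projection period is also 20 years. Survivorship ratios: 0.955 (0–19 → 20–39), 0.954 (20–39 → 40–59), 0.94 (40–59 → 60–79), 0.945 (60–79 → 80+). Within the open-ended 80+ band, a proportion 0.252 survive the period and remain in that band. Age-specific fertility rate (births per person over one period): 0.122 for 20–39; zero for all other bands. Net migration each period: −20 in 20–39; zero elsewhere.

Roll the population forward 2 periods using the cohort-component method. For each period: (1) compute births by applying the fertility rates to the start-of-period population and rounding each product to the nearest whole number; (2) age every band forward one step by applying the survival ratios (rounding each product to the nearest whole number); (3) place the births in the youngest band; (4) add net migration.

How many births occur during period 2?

[period 1]
Births: 12700 * 0.122 = 1549
20–39: 7400 * 0.955 = 7067
40–59: 12700 * 0.954 = 12116
60–79: 16200 * 0.94 = 15228
80+: 14600 * 0.945 + 6000 * 0.252 = 13797 + 1512 = 15309
Net migration: 20–39 − 20 → 7047
End of period: [1549, 7047, 12116, 15228, 15309]
[period 2]
Births: 7047 * 0.122 = 860
20–39: 1549 * 0.955 = 1479
40–59: 7047 * 0.954 = 6723
60–79: 12116 * 0.94 = 11389
80+: 15228 * 0.945 + 15309 * 0.252 = 14390 + 3858 = 18248
Net migration: 20–39 − 20 → 1459
End of period: [860, 1459, 6723, 11389, 18248]

860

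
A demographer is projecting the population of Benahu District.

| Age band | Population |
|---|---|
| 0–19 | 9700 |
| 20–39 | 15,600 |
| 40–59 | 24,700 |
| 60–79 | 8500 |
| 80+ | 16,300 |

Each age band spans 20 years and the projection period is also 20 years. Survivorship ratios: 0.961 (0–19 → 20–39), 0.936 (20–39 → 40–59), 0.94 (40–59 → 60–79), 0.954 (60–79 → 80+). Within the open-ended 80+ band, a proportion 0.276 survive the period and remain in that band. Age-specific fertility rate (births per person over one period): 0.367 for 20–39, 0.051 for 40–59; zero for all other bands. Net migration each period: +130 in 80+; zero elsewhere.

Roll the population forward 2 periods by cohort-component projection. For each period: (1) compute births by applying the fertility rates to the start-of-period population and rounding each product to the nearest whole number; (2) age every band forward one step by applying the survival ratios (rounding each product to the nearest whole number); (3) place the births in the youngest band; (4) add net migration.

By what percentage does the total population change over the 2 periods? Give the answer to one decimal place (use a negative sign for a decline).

Period 1:
Births: 15600 × 0.367 = 5725 ; 24700 × 0.051 = 1260 ⇒ total 6985
20–39: 9700 × 0.961 = 9322
40–59: 15600 × 0.936 = 14602
60–79: 24700 × 0.94 = 23218
80+: 8500 × 0.954 + 16300 × 0.276 = 8109 + 4499 = 12608
Net migration: 80+ + 130 → 12738
Giving 6985 / 9322 / 14602 / 23218 / 12738.
Period 2:
Births: 9322 × 0.367 = 3421 ; 14602 × 0.051 = 745 ⇒ total 4166
20–39: 6985 × 0.961 = 6713
40–59: 9322 × 0.936 = 8725
60–79: 14602 × 0.94 = 13726
80+: 23218 × 0.954 + 12738 × 0.276 = 22150 + 3516 = 25666
Net migration: 80+ + 130 → 25796
Giving 4166 / 6713 / 8725 / 13726 / 25796.
Total: 74800 → 59126; change = -15674; percentage change = -21.0%

-21.0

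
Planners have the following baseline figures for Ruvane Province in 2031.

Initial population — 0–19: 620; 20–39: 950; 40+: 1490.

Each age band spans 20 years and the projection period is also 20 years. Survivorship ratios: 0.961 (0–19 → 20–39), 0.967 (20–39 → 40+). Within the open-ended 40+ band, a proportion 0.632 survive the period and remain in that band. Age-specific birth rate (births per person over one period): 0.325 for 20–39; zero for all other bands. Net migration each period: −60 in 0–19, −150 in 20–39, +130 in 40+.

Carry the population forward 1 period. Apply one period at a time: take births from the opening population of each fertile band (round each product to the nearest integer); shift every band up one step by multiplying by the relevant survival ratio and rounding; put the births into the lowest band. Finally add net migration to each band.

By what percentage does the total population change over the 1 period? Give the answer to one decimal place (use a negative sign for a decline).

-12.2

Numbering the groups 1..3 from youngest to oldest:
After projecting period 1:
Births: 950 × 0.325 = 309
Group 2: 620 × 0.961 = 596
Group 3: 950 × 0.967 + 1490 × 0.632 = 919 + 942 = 1861
Net migration: Group 1 − 60 → 249; Group 2 − 150 → 446; Group 3 + 130 → 1991
Population now: 0–19=249, 20–39=446, 40+=1991
Total: 3060 → 2686; change = -374; percentage change = -12.2%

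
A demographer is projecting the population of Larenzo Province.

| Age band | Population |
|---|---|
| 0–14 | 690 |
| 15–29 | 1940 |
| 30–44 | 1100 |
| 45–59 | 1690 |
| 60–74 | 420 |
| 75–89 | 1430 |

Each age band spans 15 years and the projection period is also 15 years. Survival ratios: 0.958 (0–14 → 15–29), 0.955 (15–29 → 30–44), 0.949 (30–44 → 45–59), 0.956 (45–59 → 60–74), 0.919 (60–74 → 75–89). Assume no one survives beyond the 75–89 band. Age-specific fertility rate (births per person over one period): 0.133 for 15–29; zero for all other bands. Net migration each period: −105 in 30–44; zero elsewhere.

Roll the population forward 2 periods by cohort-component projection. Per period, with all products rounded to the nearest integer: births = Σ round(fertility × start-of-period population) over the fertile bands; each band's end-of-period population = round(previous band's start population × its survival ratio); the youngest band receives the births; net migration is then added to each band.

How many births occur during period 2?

88

[period 1]
Births: 1940 × 0.133 = 258
15–29: 690 × 0.958 = 661
30–44: 1940 × 0.955 = 1853
45–59: 1100 × 0.949 = 1044
60–74: 1690 × 0.956 = 1616
75–89: 420 × 0.919 = 386
Net migration: 30–44 − 105 → 1748
→ [258, 661, 1748, 1044, 1616, 386]
[period 2]
Births: 661 × 0.133 = 88
15–29: 258 × 0.958 = 247
30–44: 661 × 0.955 = 631
45–59: 1748 × 0.949 = 1659
60–74: 1044 × 0.956 = 998
75–89: 1616 × 0.919 = 1485
Net migration: 30–44 − 105 → 526
→ [88, 247, 526, 1659, 998, 1485]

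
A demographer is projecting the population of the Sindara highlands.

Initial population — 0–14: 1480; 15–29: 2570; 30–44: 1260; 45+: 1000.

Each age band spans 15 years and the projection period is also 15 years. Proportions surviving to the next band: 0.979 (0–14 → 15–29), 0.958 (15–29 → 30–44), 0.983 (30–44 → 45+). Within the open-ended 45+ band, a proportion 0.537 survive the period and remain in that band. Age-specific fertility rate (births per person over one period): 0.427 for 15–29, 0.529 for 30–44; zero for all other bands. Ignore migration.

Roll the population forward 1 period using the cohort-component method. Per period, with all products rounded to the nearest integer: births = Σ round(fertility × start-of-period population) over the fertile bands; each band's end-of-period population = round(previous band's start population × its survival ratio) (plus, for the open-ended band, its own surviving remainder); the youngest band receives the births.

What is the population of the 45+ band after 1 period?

Numbering the bands 1..4 from youngest to oldest:
Period 1:
Births: 2570 × 0.427 = 1097, 1260 × 0.529 = 667 → total 1764
Band 2: 1480 × 0.979 = 1449
Band 3: 2570 × 0.958 = 2462
Band 4: 1260 × 0.983 + 1000 × 0.537 = 1239 + 537 = 1776
→ [1764, 1449, 2462, 1776]

1776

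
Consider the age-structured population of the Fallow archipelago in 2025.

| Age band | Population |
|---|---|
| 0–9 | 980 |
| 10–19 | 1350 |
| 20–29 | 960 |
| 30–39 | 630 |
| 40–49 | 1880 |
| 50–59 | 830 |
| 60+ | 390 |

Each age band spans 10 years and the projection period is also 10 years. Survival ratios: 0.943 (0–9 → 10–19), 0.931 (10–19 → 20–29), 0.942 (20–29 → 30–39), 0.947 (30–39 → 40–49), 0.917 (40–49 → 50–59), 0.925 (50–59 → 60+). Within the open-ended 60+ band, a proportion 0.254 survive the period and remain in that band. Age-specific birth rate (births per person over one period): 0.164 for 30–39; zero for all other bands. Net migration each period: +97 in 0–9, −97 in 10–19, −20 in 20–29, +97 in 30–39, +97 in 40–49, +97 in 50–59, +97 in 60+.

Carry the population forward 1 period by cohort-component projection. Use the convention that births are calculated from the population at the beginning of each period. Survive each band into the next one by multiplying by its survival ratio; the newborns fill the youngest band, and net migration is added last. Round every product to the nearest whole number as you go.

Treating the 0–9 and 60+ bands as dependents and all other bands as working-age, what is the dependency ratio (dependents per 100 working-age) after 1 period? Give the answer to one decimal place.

20.9

[period 1]
Births: 630 * 0.164 = 103
10–19: 980 * 0.943 = 924
20–29: 1350 * 0.931 = 1257
30–39: 960 * 0.942 = 904
40–49: 630 * 0.947 = 597
50–59: 1880 * 0.917 = 1724
60+: 830 * 0.925 + 390 * 0.254 = 768 + 99 = 867
Net migration: 0–9 + 97 → 200; 10–19 − 97 → 827; 20–29 − 20 → 1237; 30–39 + 97 → 1001; 40–49 + 97 → 694; 50–59 + 97 → 1821; 60+ + 97 → 964
Population now: 0–9=200, 10–19=827, 20–29=1237, 30–39=1001, 40–49=694, 50–59=1821, 60+=964
Dependents (band 0–9 + band 60+) = 200 + 964 = 1164; working-age = 5580; ratio = 1164/5580 × 100 = 20.9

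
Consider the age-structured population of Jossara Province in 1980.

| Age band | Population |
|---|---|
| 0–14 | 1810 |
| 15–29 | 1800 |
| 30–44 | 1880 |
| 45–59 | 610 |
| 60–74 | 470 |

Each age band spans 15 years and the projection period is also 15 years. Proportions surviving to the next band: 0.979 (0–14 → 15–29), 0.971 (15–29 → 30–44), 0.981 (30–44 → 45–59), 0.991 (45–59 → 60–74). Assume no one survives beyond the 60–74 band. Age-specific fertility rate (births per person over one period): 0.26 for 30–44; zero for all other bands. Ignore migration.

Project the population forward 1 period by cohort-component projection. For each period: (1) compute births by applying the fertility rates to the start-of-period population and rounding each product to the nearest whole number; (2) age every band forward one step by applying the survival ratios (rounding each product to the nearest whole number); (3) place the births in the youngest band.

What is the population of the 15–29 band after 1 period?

1772

Call the groups 1 to 5, youngest first.
After projecting period 1:
Births: 1880 × 0.26 = 489
Group 2: 1810 × 0.979 = 1772
Group 3: 1800 × 0.971 = 1748
Group 4: 1880 × 0.981 = 1844
Group 5: 610 × 0.991 = 605
→ [489, 1772, 1748, 1844, 605]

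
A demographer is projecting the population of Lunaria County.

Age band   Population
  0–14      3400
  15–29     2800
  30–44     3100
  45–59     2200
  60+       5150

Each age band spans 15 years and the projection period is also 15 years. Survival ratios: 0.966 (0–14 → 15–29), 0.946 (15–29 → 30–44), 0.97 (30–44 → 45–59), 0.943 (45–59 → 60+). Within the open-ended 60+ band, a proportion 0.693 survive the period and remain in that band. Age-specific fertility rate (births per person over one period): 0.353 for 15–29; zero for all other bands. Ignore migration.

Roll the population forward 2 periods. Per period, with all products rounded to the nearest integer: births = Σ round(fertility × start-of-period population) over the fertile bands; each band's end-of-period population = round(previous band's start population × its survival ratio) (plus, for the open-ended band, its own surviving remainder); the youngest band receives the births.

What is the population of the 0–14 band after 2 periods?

(Bands numbered youngest = 1 to oldest = 5.)
[period 1]
Births: 2800 × 0.353 = 988
Band 2: 3400 × 0.966 = 3284
Band 3: 2800 × 0.946 = 2649
Band 4: 3100 × 0.97 = 3007
Band 5: 2200 × 0.943 + 5150 × 0.693 = 2075 + 3569 = 5644
End of period: [988, 3284, 2649, 3007, 5644]
[period 2]
Births: 3284 × 0.353 = 1159
Band 2: 988 × 0.966 = 954
Band 3: 3284 × 0.946 = 3107
Band 4: 2649 × 0.97 = 2570
Band 5: 3007 × 0.943 + 5644 × 0.693 = 2836 + 3911 = 6747
End of period: [1159, 954, 3107, 2570, 6747]

1159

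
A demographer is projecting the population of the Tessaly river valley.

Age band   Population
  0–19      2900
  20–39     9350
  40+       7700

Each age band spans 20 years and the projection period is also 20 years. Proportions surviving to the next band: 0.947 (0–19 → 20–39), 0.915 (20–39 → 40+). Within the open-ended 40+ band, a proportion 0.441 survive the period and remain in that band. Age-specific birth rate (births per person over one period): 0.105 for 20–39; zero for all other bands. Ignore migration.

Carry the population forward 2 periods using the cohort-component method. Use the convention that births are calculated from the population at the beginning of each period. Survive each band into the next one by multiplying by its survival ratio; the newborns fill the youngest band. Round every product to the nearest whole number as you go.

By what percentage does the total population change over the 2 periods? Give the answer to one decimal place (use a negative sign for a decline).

-54.9

Let group 1 be 0–19 through group 3 = 40+.
— Period 1 —
Births: 9350 * 0.105 = 982
Group 2: 2900 * 0.947 = 2746
Group 3: 9350 * 0.915 + 7700 * 0.441 = 8555 + 3396 = 11951
→ [982, 2746, 11951]
— Period 2 —
Births: 2746 * 0.105 = 288
Group 2: 982 * 0.947 = 930
Group 3: 2746 * 0.915 + 11951 * 0.441 = 2513 + 5270 = 7783
→ [288, 930, 7783]
Total: 19950 → 9001; change = -10949; percentage change = -54.9%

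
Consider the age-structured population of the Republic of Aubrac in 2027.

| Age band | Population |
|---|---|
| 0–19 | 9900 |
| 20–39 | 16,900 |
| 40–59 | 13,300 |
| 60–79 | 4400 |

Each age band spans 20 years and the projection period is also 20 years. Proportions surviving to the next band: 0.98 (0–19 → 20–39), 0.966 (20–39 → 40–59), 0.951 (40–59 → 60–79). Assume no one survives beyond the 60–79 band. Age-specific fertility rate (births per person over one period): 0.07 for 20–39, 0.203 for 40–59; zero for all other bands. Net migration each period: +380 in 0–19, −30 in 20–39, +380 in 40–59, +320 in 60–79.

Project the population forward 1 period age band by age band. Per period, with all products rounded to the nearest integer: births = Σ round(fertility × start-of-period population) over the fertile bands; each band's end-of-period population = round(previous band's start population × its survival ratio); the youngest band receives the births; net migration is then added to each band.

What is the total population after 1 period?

Let band 1 be 0–19 through band 4 = 60–79.
After projecting period 1:
Births: 16900 × 0.07 = 1183, 13300 × 0.203 = 2700 ⇒ total 3883
Band 2: 9900 × 0.98 = 9702
Band 3: 16900 × 0.966 = 16325
Band 4: 13300 × 0.951 = 12648
Net migration: Band 1 + 380 → 4263; Band 2 − 30 → 9672; Band 3 + 380 → 16705; Band 4 + 320 → 12968
End of period: [4263, 9672, 16705, 12968]
Total after period 1: 4263 + 9672 + 16705 + 12968 = 43608

43608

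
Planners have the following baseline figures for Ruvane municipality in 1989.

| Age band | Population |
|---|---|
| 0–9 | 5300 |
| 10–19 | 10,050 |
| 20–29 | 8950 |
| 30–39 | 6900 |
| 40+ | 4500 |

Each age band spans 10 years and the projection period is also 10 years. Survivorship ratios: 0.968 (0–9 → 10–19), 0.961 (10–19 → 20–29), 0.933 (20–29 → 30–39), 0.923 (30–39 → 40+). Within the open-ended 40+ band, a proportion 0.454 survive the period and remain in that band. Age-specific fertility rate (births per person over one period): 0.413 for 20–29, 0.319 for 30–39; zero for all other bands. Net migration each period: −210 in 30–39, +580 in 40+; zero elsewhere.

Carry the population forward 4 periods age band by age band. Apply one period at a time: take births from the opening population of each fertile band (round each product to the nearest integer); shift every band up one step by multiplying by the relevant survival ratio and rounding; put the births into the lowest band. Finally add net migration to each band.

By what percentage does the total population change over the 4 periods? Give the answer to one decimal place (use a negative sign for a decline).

-14.6

[period 1]
Births: 8950 × 0.413 = 3696, 6900 × 0.319 = 2201 → total 5897
10–19: 5300 × 0.968 = 5130
20–29: 10050 × 0.961 = 9658
30–39: 8950 × 0.933 = 8350
40+: 6900 × 0.923 + 4500 × 0.454 = 6369 + 2043 = 8412
Net migration: 30–39 − 210 → 8140; 40+ + 580 → 8992
Population now: 0–9=5897, 10–19=5130, 20–29=9658, 30–39=8140, 40+=8992
[period 2]
Births: 9658 × 0.413 = 3989, 8140 × 0.319 = 2597 → total 6586
10–19: 5897 × 0.968 = 5708
20–29: 5130 × 0.961 = 4930
30–39: 9658 × 0.933 = 9011
40+: 8140 × 0.923 + 8992 × 0.454 = 7513 + 4082 = 11595
Net migration: 30–39 − 210 → 8801; 40+ + 580 → 12175
Population now: 0–9=6586, 10–19=5708, 20–29=4930, 30–39=8801, 40+=12175
[period 3]
Births: 4930 × 0.413 = 2036, 8801 × 0.319 = 2808 → total 4844
10–19: 6586 × 0.968 = 6375
20–29: 5708 × 0.961 = 5485
30–39: 4930 × 0.933 = 4600
40+: 8801 × 0.923 + 12175 × 0.454 = 8123 + 5527 = 13650
Net migration: 30–39 − 210 → 4390; 40+ + 580 → 14230
Population now: 0–9=4844, 10–19=6375, 20–29=5485, 30–39=4390, 40+=14230
[period 4]
Births: 5485 × 0.413 = 2265, 4390 × 0.319 = 1400 → total 3665
10–19: 4844 × 0.968 = 4689
20–29: 6375 × 0.961 = 6126
30–39: 5485 × 0.933 = 5118
40+: 4390 × 0.923 + 14230 × 0.454 = 4052 + 6460 = 10512
Net migration: 30–39 − 210 → 4908; 40+ + 580 → 11092
Population now: 0–9=3665, 10–19=4689, 20–29=6126, 30–39=4908, 40+=11092
Total: 35700 → 30480; change = -5220; percentage change = -14.6%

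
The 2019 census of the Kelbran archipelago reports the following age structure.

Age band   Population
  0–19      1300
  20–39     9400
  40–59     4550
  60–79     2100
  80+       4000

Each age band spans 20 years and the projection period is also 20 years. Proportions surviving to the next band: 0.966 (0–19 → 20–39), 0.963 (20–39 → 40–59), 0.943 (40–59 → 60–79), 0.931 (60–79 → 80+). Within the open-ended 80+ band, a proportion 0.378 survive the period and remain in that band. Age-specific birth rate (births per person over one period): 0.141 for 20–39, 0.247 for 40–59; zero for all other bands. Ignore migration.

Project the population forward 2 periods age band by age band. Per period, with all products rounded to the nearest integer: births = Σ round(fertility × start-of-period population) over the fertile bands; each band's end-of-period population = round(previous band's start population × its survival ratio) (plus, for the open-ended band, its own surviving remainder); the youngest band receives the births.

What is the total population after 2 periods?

19831

[period 1]
Births: 9400 * 0.141 = 1325  |  4550 * 0.247 = 1124 → total 2449
20–39: 1300 * 0.966 = 1256
40–59: 9400 * 0.963 = 9052
60–79: 4550 * 0.943 = 4291
80+: 2100 * 0.931 + 4000 * 0.378 = 1955 + 1512 = 3467
End of period: [2449, 1256, 9052, 4291, 3467]
[period 2]
Births: 1256 * 0.141 = 177  |  9052 * 0.247 = 2236 → total 2413
20–39: 2449 * 0.966 = 2366
40–59: 1256 * 0.963 = 1210
60–79: 9052 * 0.943 = 8536
80+: 4291 * 0.931 + 3467 * 0.378 = 3995 + 1311 = 5306
End of period: [2413, 2366, 1210, 8536, 5306]
Total after period 2: 2413 + 2366 + 1210 + 8536 + 5306 = 19831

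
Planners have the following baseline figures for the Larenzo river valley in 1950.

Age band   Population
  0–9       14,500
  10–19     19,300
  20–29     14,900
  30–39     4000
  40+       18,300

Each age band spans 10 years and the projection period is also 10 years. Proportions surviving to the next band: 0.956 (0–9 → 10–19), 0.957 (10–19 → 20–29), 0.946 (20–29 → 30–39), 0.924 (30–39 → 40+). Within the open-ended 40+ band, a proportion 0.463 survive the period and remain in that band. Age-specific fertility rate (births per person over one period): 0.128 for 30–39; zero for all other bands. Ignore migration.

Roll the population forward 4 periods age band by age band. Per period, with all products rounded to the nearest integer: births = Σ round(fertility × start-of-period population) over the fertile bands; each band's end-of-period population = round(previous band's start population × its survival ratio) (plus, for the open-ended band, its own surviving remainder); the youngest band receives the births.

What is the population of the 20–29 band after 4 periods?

1651

Numbering the groups 1..5 from youngest to oldest:
[period 1]
Births: 4000 * 0.128 = 512
Group 2: 14500 * 0.956 = 13862
Group 3: 19300 * 0.957 = 18470
Group 4: 14900 * 0.946 = 14095
Group 5: 4000 * 0.924 + 18300 * 0.463 = 3696 + 8473 = 12169
Population now: 0–9=512, 10–19=13862, 20–29=18470, 30–39=14095, 40+=12169
[period 2]
Births: 14095 * 0.128 = 1804
Group 2: 512 * 0.956 = 489
Group 3: 13862 * 0.957 = 13266
Group 4: 18470 * 0.946 = 17473
Group 5: 14095 * 0.924 + 12169 * 0.463 = 13024 + 5634 = 18658
Population now: 0–9=1804, 10–19=489, 20–29=13266, 30–39=17473, 40+=18658
[period 3]
Births: 17473 * 0.128 = 2237
Group 2: 1804 * 0.956 = 1725
Group 3: 489 * 0.957 = 468
Group 4: 13266 * 0.946 = 12550
Group 5: 17473 * 0.924 + 18658 * 0.463 = 16145 + 8639 = 24784
Population now: 0–9=2237, 10–19=1725, 20–29=468, 30–39=12550, 40+=24784
[period 4]
Births: 12550 * 0.128 = 1606
Group 2: 2237 * 0.956 = 2139
Group 3: 1725 * 0.957 = 1651
Group 4: 468 * 0.946 = 443
Group 5: 12550 * 0.924 + 24784 * 0.463 = 11596 + 11475 = 23071
Population now: 0–9=1606, 10–19=2139, 20–29=1651, 30–39=443, 40+=23071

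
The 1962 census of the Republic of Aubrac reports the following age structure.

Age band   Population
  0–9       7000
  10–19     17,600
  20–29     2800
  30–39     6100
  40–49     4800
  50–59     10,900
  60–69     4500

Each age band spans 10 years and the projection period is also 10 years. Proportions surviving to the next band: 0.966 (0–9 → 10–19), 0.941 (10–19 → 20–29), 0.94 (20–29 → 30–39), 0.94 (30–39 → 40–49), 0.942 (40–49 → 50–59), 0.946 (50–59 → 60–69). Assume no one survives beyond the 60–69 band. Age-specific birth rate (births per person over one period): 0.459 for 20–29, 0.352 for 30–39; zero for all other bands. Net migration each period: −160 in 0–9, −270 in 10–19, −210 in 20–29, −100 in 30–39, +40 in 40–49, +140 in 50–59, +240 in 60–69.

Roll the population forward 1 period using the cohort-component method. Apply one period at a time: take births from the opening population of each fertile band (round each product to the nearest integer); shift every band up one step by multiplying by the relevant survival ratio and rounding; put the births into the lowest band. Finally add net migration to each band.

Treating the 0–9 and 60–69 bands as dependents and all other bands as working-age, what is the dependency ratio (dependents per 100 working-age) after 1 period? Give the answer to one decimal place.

Numbering the bands 1..7 from youngest to oldest:
[period 1]
Births: 2800 × 0.459 = 1285, 6100 × 0.352 = 2147 ⇒ total 3432
Band 2: 7000 × 0.966 = 6762
Band 3: 17600 × 0.941 = 16562
Band 4: 2800 × 0.94 = 2632
Band 5: 6100 × 0.94 = 5734
Band 6: 4800 × 0.942 = 4522
Band 7: 10900 × 0.946 = 10311
Net migration: Band 1 − 160 → 3272; Band 2 − 270 → 6492; Band 3 − 210 → 16352; Band 4 − 100 → 2532; Band 5 + 40 → 5774; Band 6 + 140 → 4662; Band 7 + 240 → 10551
Population now: 0–9=3272, 10–19=6492, 20–29=16352, 30–39=2532, 40–49=5774, 50–59=4662, 60–69=10551
Dependents (band 0–9 + band 60–69) = 3272 + 10551 = 13823; working-age = 35812; ratio = 13823/35812 × 100 = 38.6

38.6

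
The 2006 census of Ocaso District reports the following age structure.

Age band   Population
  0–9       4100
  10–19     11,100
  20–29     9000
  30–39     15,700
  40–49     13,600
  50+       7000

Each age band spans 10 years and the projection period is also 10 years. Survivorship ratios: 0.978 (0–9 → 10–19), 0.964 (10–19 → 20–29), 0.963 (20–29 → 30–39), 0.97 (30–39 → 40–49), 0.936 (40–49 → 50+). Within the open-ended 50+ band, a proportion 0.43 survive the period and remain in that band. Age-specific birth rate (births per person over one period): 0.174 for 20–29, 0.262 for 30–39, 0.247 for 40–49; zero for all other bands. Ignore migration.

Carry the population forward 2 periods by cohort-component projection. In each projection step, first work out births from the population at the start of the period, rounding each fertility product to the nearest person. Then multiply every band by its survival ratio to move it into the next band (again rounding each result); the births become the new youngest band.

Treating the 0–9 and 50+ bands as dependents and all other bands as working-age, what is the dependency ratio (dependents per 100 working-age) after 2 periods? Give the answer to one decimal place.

Period 1:
Births: 9000 × 0.174 = 1566 ; 15700 × 0.262 = 4113 ; 13600 × 0.247 = 3359 → total 9038
10–19: 4100 × 0.978 = 4010
20–29: 11100 × 0.964 = 10700
30–39: 9000 × 0.963 = 8667
40–49: 15700 × 0.97 = 15229
50+: 13600 × 0.936 + 7000 × 0.43 = 12730 + 3010 = 15740
Population now: 0–9=9038, 10–19=4010, 20–29=10700, 30–39=8667, 40–49=15229, 50+=15740
Period 2:
Births: 10700 × 0.174 = 1862 ; 8667 × 0.262 = 2271 ; 15229 × 0.247 = 3762 → total 7895
10–19: 9038 × 0.978 = 8839
20–29: 4010 × 0.964 = 3866
30–39: 10700 × 0.963 = 10304
40–49: 8667 × 0.97 = 8407
50+: 15229 × 0.936 + 15740 × 0.43 = 14254 + 6768 = 21022
Population now: 0–9=7895, 10–19=8839, 20–29=3866, 30–39=10304, 40–49=8407, 50+=21022
Dependents (band 0–9 + band 50+) = 7895 + 21022 = 28917; working-age = 31416; ratio = 28917/31416 × 100 = 92.0

92.0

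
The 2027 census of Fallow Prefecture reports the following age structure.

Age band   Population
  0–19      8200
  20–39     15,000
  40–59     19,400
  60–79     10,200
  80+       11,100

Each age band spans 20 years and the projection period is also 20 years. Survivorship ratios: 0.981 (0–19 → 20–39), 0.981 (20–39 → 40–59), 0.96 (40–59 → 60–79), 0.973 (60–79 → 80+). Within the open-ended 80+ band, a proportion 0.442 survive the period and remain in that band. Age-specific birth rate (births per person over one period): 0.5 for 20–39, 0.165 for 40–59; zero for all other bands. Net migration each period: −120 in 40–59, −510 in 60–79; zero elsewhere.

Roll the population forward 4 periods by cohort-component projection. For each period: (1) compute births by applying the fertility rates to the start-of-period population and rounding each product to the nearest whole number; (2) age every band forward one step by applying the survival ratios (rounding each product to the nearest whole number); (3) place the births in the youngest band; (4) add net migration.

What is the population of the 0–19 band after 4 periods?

Period 1.
Births: 15000 × 0.5 = 7500  |  19400 × 0.165 = 3201 → 10701
20–39: 8200 × 0.981 = 8044
40–59: 15000 × 0.981 = 14715
60–79: 19400 × 0.96 = 18624
80+: 10200 × 0.973 + 11100 × 0.442 = 9925 + 4906 = 14831
Net migration: 40–59 − 120 → 14595; 60–79 − 510 → 18114
→ [10701, 8044, 14595, 18114, 14831]
Period 2.
Births: 8044 × 0.5 = 4022  |  14595 × 0.165 = 2408 → 6430
20–39: 10701 × 0.981 = 10498
40–59: 8044 × 0.981 = 7891
60–79: 14595 × 0.96 = 14011
80+: 18114 × 0.973 + 14831 × 0.442 = 17625 + 6555 = 24180
Net migration: 40–59 − 120 → 7771; 60–79 − 510 → 13501
→ [6430, 10498, 7771, 13501, 24180]
Period 3.
Births: 10498 × 0.5 = 5249  |  7771 × 0.165 = 1282 → 6531
20–39: 6430 × 0.981 = 6308
40–59: 10498 × 0.981 = 10299
60–79: 7771 × 0.96 = 7460
80+: 13501 × 0.973 + 24180 × 0.442 = 13136 + 10688 = 23824
Net migration: 40–59 − 120 → 10179; 60–79 − 510 → 6950
→ [6531, 6308, 10179, 6950, 23824]
Period 4.
Births: 6308 × 0.5 = 3154  |  10179 × 0.165 = 1680 → 4834
20–39: 6531 × 0.981 = 6407
40–59: 6308 × 0.981 = 6188
60–79: 10179 × 0.96 = 9772
80+: 6950 × 0.973 + 23824 × 0.442 = 6762 + 10530 = 17292
Net migration: 40–59 − 120 → 6068; 60–79 − 510 → 9262
→ [4834, 6407, 6068, 9262, 17292]

4834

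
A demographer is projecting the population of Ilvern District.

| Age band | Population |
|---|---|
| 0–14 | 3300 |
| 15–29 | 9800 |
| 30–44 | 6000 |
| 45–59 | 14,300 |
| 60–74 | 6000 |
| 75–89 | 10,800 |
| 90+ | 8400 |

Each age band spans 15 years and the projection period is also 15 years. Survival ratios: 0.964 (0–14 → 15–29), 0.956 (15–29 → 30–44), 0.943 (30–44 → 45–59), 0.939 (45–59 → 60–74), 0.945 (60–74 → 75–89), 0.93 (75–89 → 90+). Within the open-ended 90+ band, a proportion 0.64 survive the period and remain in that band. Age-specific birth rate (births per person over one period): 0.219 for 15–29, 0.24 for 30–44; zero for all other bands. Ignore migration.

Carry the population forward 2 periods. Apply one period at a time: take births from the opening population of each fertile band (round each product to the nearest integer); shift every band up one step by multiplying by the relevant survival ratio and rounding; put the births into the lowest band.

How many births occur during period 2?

[period 1]
Births: 9800 * 0.219 = 2146  |  6000 * 0.24 = 1440 → 3586
15–29: 3300 * 0.964 = 3181
30–44: 9800 * 0.956 = 9369
45–59: 6000 * 0.943 = 5658
60–74: 14300 * 0.939 = 13428
75–89: 6000 * 0.945 = 5670
90+: 10800 * 0.93 + 8400 * 0.64 = 10044 + 5376 = 15420
End of period: [3586, 3181, 9369, 5658, 13428, 5670, 15420]
[period 2]
Births: 3181 * 0.219 = 697  |  9369 * 0.24 = 2249 → 2946
15–29: 3586 * 0.964 = 3457
30–44: 3181 * 0.956 = 3041
45–59: 9369 * 0.943 = 8835
60–74: 5658 * 0.939 = 5313
75–89: 13428 * 0.945 = 12689
90+: 5670 * 0.93 + 15420 * 0.64 = 5273 + 9869 = 15142
End of period: [2946, 3457, 3041, 8835, 5313, 12689, 15142]

2946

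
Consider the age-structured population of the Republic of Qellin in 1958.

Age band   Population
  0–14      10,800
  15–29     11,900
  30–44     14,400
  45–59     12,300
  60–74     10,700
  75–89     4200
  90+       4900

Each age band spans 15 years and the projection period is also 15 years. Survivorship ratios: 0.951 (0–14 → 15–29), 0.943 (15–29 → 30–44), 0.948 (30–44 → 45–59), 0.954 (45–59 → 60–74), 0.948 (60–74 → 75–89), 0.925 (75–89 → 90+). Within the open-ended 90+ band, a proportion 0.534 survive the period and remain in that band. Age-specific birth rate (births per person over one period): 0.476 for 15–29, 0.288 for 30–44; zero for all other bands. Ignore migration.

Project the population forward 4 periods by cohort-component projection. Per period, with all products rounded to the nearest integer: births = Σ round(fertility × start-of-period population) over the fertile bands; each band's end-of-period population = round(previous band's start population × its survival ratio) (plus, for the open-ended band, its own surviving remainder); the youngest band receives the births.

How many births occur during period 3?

7231

[period 1]
Births: 11900 × 0.476 = 5664 ; 14400 × 0.288 = 4147 → 9811
15–29: 10800 × 0.951 = 10271
30–44: 11900 × 0.943 = 11222
45–59: 14400 × 0.948 = 13651
60–74: 12300 × 0.954 = 11734
75–89: 10700 × 0.948 = 10144
90+: 4200 × 0.925 + 4900 × 0.534 = 3885 + 2617 = 6502
→ [9811, 10271, 11222, 13651, 11734, 10144, 6502]
[period 2]
Births: 10271 × 0.476 = 4889 ; 11222 × 0.288 = 3232 → 8121
15–29: 9811 × 0.951 = 9330
30–44: 10271 × 0.943 = 9686
45–59: 11222 × 0.948 = 10638
60–74: 13651 × 0.954 = 13023
75–89: 11734 × 0.948 = 11124
90+: 10144 × 0.925 + 6502 × 0.534 = 9383 + 3472 = 12855
→ [8121, 9330, 9686, 10638, 13023, 11124, 12855]
[period 3]
Births: 9330 × 0.476 = 4441 ; 9686 × 0.288 = 2790 → 7231
15–29: 8121 × 0.951 = 7723
30–44: 9330 × 0.943 = 8798
45–59: 9686 × 0.948 = 9182
60–74: 10638 × 0.954 = 10149
75–89: 13023 × 0.948 = 12346
90+: 11124 × 0.925 + 12855 × 0.534 = 10290 + 6865 = 17155
→ [7231, 7723, 8798, 9182, 10149, 12346, 17155]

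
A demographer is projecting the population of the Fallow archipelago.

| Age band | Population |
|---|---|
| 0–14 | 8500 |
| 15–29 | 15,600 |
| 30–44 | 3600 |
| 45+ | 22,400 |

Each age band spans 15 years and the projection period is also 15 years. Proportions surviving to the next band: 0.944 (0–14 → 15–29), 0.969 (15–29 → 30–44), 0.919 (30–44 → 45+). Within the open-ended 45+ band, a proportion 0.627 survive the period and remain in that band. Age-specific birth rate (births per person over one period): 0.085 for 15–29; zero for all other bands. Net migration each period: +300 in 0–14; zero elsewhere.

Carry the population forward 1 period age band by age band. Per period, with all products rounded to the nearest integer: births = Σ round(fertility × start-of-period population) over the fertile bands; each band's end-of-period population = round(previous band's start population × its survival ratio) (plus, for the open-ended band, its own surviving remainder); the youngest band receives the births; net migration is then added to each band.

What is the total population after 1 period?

42119

Numbering the groups 1..4 from youngest to oldest:
Period 1:
Births: 15600 × 0.085 = 1326
Group 2: 8500 × 0.944 = 8024
Group 3: 15600 × 0.969 = 15116
Group 4: 3600 × 0.919 + 22400 × 0.627 = 3308 + 14045 = 17353
Net migration: Group 1 + 300 → 1626
→ [1626, 8024, 15116, 17353]
Total after period 1: 1626 + 8024 + 15116 + 17353 = 42119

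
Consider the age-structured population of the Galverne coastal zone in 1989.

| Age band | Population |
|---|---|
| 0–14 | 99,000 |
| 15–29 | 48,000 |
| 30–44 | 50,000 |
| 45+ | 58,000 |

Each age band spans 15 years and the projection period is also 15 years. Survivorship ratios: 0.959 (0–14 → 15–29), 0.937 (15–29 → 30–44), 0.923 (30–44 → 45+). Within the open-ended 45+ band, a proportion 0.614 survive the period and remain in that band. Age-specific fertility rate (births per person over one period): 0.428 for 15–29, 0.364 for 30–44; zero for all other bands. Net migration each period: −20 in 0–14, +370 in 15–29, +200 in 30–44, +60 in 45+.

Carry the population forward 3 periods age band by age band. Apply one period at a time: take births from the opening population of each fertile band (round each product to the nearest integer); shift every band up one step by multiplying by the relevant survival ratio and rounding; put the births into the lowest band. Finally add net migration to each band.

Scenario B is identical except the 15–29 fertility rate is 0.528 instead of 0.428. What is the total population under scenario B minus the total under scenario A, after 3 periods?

19635

Numbering the bands 1..4 from youngest to oldest:
Period 1.
Births: 48000 * 0.428 = 20544  |  50000 * 0.364 = 18200 — total 38744
Band 2: 99000 * 0.959 = 94941
Band 3: 48000 * 0.937 = 44976
Band 4: 50000 * 0.923 + 58000 * 0.614 = 46150 + 35612 = 81762
Net migration: Band 1 − 20 → 38724; Band 2 + 370 → 95311; Band 3 + 200 → 45176; Band 4 + 60 → 81822
End of period: [38724, 95311, 45176, 81822]
Period 2.
Births: 95311 * 0.428 = 40793  |  45176 * 0.364 = 16444 — total 57237
Band 2: 38724 * 0.959 = 37136
Band 3: 95311 * 0.937 = 89306
Band 4: 45176 * 0.923 + 81822 * 0.614 = 41697 + 50239 = 91936
Net migration: Band 1 − 20 → 57217; Band 2 + 370 → 37506; Band 3 + 200 → 89506; Band 4 + 60 → 91996
End of period: [57217, 37506, 89506, 91996]
Period 3.
Births: 37506 * 0.428 = 16053  |  89506 * 0.364 = 32580 — total 48633
Band 2: 57217 * 0.959 = 54871
Band 3: 37506 * 0.937 = 35143
Band 4: 89506 * 0.923 + 91996 * 0.614 = 82614 + 56486 = 139100
Net migration: Band 1 − 20 → 48613; Band 2 + 370 → 55241; Band 3 + 200 → 35343; Band 4 + 60 → 139160
End of period: [48613, 55241, 35343, 139160]
Scenario A total after 3 periods: 278357
Scenario B projection —
Period 1.
Births: 48000 * 0.528 = 25344  |  50000 * 0.364 = 18200 — total 43544
Band 2: 99000 * 0.959 = 94941
Band 3: 48000 * 0.937 = 44976
Band 4: 50000 * 0.923 + 58000 * 0.614 = 46150 + 35612 = 81762
Net migration: Band 1 − 20 → 43524; Band 2 + 370 → 95311; Band 3 + 200 → 45176; Band 4 + 60 → 81822
End of period: [43524, 95311, 45176, 81822]
Period 2.
Births: 95311 * 0.528 = 50324  |  45176 * 0.364 = 16444 — total 66768
Band 2: 43524 * 0.959 = 41740
Band 3: 95311 * 0.937 = 89306
Band 4: 45176 * 0.923 + 81822 * 0.614 = 41697 + 50239 = 91936
Net migration: Band 1 − 20 → 66748; Band 2 + 370 → 42110; Band 3 + 200 → 89506; Band 4 + 60 → 91996
End of period: [66748, 42110, 89506, 91996]
Period 3.
Births: 42110 * 0.528 = 22234  |  89506 * 0.364 = 32580 — total 54814
Band 2: 66748 * 0.959 = 64011
Band 3: 42110 * 0.937 = 39457
Band 4: 89506 * 0.923 + 91996 * 0.614 = 82614 + 56486 = 139100
Net migration: Band 1 − 20 → 54794; Band 2 + 370 → 64381; Band 3 + 200 → 39657; Band 4 + 60 → 139160
End of period: [54794, 64381, 39657, 139160]
Scenario B total after 3 periods: 297992
Difference B − A = 297992 − 278357 = 19635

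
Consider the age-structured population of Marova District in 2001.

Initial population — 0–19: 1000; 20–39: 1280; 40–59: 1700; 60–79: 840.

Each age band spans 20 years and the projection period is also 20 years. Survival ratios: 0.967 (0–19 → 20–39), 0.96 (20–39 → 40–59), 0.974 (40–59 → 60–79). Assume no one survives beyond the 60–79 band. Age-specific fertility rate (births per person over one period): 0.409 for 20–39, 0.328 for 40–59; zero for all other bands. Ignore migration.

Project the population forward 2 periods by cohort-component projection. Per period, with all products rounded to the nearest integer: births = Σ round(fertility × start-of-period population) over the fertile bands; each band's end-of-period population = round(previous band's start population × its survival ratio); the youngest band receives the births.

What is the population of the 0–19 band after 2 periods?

Let group 1 be 0–19 through group 4 = 60–79.
After projecting period 1:
Births: 1280 × 0.409 = 524  |  1700 × 0.328 = 558 ⇒ total 1082
Group 2: 1000 × 0.967 = 967
Group 3: 1280 × 0.96 = 1229
Group 4: 1700 × 0.974 = 1656
Population now: 0–19=1082, 20–39=967, 40–59=1229, 60–79=1656
After projecting period 2:
Births: 967 × 0.409 = 396  |  1229 × 0.328 = 403 ⇒ total 799
Group 2: 1082 × 0.967 = 1046
Group 3: 967 × 0.96 = 928
Group 4: 1229 × 0.974 = 1197
Population now: 0–19=799, 20–39=1046, 40–59=928, 60–79=1197

799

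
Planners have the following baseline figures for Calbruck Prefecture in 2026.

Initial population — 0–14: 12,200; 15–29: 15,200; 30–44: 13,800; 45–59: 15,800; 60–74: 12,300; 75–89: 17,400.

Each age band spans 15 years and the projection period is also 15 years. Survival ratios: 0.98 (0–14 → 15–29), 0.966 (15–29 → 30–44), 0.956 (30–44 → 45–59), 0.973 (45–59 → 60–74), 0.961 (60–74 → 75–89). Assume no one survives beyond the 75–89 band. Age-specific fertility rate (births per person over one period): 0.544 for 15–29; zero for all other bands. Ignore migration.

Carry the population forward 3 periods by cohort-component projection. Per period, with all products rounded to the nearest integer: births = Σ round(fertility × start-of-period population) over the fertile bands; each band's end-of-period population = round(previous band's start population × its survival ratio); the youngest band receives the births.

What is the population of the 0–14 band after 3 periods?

4409

Call the groups 1 to 6, youngest first.
[period 1]
Births: 15200 × 0.544 = 8269
Group 2: 12200 × 0.98 = 11956
Group 3: 15200 × 0.966 = 14683
Group 4: 13800 × 0.956 = 13193
Group 5: 15800 × 0.973 = 15373
Group 6: 12300 × 0.961 = 11820
End of period: [8269, 11956, 14683, 13193, 15373, 11820]
[period 2]
Births: 11956 × 0.544 = 6504
Group 2: 8269 × 0.98 = 8104
Group 3: 11956 × 0.966 = 11549
Group 4: 14683 × 0.956 = 14037
Group 5: 13193 × 0.973 = 12837
Group 6: 15373 × 0.961 = 14773
End of period: [6504, 8104, 11549, 14037, 12837, 14773]
[period 3]
Births: 8104 × 0.544 = 4409
Group 2: 6504 × 0.98 = 6374
Group 3: 8104 × 0.966 = 7828
Group 4: 11549 × 0.956 = 11041
Group 5: 14037 × 0.973 = 13658
Group 6: 12837 × 0.961 = 12336
End of period: [4409, 6374, 7828, 11041, 13658, 12336]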